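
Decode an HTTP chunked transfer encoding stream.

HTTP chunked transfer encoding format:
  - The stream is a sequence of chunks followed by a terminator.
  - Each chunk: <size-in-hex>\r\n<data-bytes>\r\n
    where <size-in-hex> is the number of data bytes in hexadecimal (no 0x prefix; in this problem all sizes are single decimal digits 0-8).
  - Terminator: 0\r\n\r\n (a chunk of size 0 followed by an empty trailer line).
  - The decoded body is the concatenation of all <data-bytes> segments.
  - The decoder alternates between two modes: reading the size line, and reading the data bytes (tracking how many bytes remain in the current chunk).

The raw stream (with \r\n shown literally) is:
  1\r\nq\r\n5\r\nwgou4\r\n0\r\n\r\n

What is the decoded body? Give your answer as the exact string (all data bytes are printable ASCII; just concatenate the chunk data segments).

Chunk 1: stream[0..1]='1' size=0x1=1, data at stream[3..4]='q' -> body[0..1], body so far='q'
Chunk 2: stream[6..7]='5' size=0x5=5, data at stream[9..14]='wgou4' -> body[1..6], body so far='qwgou4'
Chunk 3: stream[16..17]='0' size=0 (terminator). Final body='qwgou4' (6 bytes)

Answer: qwgou4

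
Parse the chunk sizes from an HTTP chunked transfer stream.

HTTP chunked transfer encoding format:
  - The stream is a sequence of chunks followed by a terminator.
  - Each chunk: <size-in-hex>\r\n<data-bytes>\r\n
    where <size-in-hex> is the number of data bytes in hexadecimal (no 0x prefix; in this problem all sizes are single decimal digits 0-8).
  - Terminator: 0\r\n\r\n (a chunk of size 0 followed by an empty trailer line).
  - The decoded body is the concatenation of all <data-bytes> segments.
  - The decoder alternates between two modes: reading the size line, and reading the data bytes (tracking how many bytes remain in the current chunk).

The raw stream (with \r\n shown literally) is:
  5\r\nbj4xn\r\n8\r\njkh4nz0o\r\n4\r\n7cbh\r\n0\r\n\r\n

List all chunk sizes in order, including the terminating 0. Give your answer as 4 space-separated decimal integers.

Answer: 5 8 4 0

Derivation:
Chunk 1: stream[0..1]='5' size=0x5=5, data at stream[3..8]='bj4xn' -> body[0..5], body so far='bj4xn'
Chunk 2: stream[10..11]='8' size=0x8=8, data at stream[13..21]='jkh4nz0o' -> body[5..13], body so far='bj4xnjkh4nz0o'
Chunk 3: stream[23..24]='4' size=0x4=4, data at stream[26..30]='7cbh' -> body[13..17], body so far='bj4xnjkh4nz0o7cbh'
Chunk 4: stream[32..33]='0' size=0 (terminator). Final body='bj4xnjkh4nz0o7cbh' (17 bytes)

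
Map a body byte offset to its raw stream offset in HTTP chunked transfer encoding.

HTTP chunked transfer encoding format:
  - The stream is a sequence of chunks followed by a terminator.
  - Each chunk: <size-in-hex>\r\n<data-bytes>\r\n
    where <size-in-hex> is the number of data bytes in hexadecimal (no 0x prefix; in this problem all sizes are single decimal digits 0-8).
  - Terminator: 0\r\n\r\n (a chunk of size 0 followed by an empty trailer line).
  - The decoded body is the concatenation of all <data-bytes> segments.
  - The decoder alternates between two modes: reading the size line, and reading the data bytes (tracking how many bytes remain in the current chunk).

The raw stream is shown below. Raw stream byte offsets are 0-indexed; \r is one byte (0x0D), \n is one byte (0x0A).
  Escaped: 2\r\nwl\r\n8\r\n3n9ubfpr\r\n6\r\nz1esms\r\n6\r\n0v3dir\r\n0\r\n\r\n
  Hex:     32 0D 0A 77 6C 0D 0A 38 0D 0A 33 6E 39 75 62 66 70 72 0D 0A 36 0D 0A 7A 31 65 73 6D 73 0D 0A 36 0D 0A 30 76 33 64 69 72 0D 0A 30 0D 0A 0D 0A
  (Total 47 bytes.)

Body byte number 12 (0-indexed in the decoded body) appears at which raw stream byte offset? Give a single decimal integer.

Answer: 25

Derivation:
Chunk 1: stream[0..1]='2' size=0x2=2, data at stream[3..5]='wl' -> body[0..2], body so far='wl'
Chunk 2: stream[7..8]='8' size=0x8=8, data at stream[10..18]='3n9ubfpr' -> body[2..10], body so far='wl3n9ubfpr'
Chunk 3: stream[20..21]='6' size=0x6=6, data at stream[23..29]='z1esms' -> body[10..16], body so far='wl3n9ubfprz1esms'
Chunk 4: stream[31..32]='6' size=0x6=6, data at stream[34..40]='0v3dir' -> body[16..22], body so far='wl3n9ubfprz1esms0v3dir'
Chunk 5: stream[42..43]='0' size=0 (terminator). Final body='wl3n9ubfprz1esms0v3dir' (22 bytes)
Body byte 12 at stream offset 25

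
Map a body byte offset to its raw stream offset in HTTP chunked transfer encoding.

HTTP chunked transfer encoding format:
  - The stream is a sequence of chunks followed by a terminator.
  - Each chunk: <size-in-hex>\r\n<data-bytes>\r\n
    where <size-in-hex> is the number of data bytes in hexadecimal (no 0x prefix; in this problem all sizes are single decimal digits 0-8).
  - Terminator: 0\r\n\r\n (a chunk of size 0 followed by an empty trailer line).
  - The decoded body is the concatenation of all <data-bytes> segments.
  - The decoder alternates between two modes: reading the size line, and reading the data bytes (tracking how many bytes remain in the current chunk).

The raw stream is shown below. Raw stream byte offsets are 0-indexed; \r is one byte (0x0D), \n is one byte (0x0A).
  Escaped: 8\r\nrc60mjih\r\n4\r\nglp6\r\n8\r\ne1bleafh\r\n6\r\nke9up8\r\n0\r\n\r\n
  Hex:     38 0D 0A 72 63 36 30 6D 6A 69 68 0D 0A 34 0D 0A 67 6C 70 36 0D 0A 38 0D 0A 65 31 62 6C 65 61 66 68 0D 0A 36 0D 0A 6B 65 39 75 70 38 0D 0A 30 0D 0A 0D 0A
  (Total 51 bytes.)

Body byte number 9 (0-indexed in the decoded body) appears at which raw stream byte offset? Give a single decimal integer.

Chunk 1: stream[0..1]='8' size=0x8=8, data at stream[3..11]='rc60mjih' -> body[0..8], body so far='rc60mjih'
Chunk 2: stream[13..14]='4' size=0x4=4, data at stream[16..20]='glp6' -> body[8..12], body so far='rc60mjihglp6'
Chunk 3: stream[22..23]='8' size=0x8=8, data at stream[25..33]='e1bleafh' -> body[12..20], body so far='rc60mjihglp6e1bleafh'
Chunk 4: stream[35..36]='6' size=0x6=6, data at stream[38..44]='ke9up8' -> body[20..26], body so far='rc60mjihglp6e1bleafhke9up8'
Chunk 5: stream[46..47]='0' size=0 (terminator). Final body='rc60mjihglp6e1bleafhke9up8' (26 bytes)
Body byte 9 at stream offset 17

Answer: 17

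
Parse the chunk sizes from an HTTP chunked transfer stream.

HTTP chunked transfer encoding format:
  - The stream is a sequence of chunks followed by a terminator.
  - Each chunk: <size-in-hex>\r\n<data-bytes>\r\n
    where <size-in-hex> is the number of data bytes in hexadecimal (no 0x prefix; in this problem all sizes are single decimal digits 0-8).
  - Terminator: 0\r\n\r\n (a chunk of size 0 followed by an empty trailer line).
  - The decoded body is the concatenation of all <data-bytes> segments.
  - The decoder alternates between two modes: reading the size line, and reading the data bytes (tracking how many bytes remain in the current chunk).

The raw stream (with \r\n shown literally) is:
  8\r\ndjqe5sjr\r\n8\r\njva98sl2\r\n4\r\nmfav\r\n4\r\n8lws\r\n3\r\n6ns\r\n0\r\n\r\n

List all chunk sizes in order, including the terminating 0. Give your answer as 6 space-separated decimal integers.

Chunk 1: stream[0..1]='8' size=0x8=8, data at stream[3..11]='djqe5sjr' -> body[0..8], body so far='djqe5sjr'
Chunk 2: stream[13..14]='8' size=0x8=8, data at stream[16..24]='jva98sl2' -> body[8..16], body so far='djqe5sjrjva98sl2'
Chunk 3: stream[26..27]='4' size=0x4=4, data at stream[29..33]='mfav' -> body[16..20], body so far='djqe5sjrjva98sl2mfav'
Chunk 4: stream[35..36]='4' size=0x4=4, data at stream[38..42]='8lws' -> body[20..24], body so far='djqe5sjrjva98sl2mfav8lws'
Chunk 5: stream[44..45]='3' size=0x3=3, data at stream[47..50]='6ns' -> body[24..27], body so far='djqe5sjrjva98sl2mfav8lws6ns'
Chunk 6: stream[52..53]='0' size=0 (terminator). Final body='djqe5sjrjva98sl2mfav8lws6ns' (27 bytes)

Answer: 8 8 4 4 3 0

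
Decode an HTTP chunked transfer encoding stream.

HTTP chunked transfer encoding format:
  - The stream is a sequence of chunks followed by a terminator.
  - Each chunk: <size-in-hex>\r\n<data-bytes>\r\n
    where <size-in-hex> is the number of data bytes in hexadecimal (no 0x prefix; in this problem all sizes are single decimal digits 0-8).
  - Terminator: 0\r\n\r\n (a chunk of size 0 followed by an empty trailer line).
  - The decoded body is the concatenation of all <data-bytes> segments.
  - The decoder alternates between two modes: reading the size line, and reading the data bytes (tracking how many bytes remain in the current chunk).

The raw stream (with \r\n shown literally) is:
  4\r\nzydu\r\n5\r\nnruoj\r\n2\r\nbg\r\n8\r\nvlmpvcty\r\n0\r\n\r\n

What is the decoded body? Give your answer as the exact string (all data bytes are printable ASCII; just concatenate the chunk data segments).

Answer: zydunruojbgvlmpvcty

Derivation:
Chunk 1: stream[0..1]='4' size=0x4=4, data at stream[3..7]='zydu' -> body[0..4], body so far='zydu'
Chunk 2: stream[9..10]='5' size=0x5=5, data at stream[12..17]='nruoj' -> body[4..9], body so far='zydunruoj'
Chunk 3: stream[19..20]='2' size=0x2=2, data at stream[22..24]='bg' -> body[9..11], body so far='zydunruojbg'
Chunk 4: stream[26..27]='8' size=0x8=8, data at stream[29..37]='vlmpvcty' -> body[11..19], body so far='zydunruojbgvlmpvcty'
Chunk 5: stream[39..40]='0' size=0 (terminator). Final body='zydunruojbgvlmpvcty' (19 bytes)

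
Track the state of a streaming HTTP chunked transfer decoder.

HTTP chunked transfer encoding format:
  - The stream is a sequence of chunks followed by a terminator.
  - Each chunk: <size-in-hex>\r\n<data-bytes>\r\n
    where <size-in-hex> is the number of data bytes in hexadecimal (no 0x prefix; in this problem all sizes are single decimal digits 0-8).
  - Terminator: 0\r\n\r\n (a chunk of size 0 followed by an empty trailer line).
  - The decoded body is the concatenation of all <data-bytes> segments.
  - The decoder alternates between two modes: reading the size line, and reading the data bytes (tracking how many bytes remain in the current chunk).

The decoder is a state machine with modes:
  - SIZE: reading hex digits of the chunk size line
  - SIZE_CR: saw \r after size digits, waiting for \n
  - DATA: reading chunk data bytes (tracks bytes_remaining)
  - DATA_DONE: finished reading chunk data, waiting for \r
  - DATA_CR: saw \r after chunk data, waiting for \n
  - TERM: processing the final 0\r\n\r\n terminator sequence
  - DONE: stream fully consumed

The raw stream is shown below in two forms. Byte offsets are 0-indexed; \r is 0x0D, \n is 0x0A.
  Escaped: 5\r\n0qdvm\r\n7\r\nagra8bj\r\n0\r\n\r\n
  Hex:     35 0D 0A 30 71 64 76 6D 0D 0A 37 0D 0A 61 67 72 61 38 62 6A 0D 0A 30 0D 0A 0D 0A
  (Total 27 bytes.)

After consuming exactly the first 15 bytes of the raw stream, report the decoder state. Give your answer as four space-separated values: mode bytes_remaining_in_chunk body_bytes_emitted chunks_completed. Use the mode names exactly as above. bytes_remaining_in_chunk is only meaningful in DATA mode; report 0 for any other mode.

Byte 0 = '5': mode=SIZE remaining=0 emitted=0 chunks_done=0
Byte 1 = 0x0D: mode=SIZE_CR remaining=0 emitted=0 chunks_done=0
Byte 2 = 0x0A: mode=DATA remaining=5 emitted=0 chunks_done=0
Byte 3 = '0': mode=DATA remaining=4 emitted=1 chunks_done=0
Byte 4 = 'q': mode=DATA remaining=3 emitted=2 chunks_done=0
Byte 5 = 'd': mode=DATA remaining=2 emitted=3 chunks_done=0
Byte 6 = 'v': mode=DATA remaining=1 emitted=4 chunks_done=0
Byte 7 = 'm': mode=DATA_DONE remaining=0 emitted=5 chunks_done=0
Byte 8 = 0x0D: mode=DATA_CR remaining=0 emitted=5 chunks_done=0
Byte 9 = 0x0A: mode=SIZE remaining=0 emitted=5 chunks_done=1
Byte 10 = '7': mode=SIZE remaining=0 emitted=5 chunks_done=1
Byte 11 = 0x0D: mode=SIZE_CR remaining=0 emitted=5 chunks_done=1
Byte 12 = 0x0A: mode=DATA remaining=7 emitted=5 chunks_done=1
Byte 13 = 'a': mode=DATA remaining=6 emitted=6 chunks_done=1
Byte 14 = 'g': mode=DATA remaining=5 emitted=7 chunks_done=1

Answer: DATA 5 7 1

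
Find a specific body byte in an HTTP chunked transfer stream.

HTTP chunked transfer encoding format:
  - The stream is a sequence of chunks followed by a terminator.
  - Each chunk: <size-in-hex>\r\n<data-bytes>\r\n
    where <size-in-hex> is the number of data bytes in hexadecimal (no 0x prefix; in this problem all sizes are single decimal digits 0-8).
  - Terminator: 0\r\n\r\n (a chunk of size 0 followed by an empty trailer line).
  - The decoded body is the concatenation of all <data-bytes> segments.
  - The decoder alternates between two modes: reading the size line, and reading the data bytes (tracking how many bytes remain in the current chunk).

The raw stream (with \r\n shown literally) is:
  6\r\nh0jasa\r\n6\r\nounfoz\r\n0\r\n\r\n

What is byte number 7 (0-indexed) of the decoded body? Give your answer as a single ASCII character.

Chunk 1: stream[0..1]='6' size=0x6=6, data at stream[3..9]='h0jasa' -> body[0..6], body so far='h0jasa'
Chunk 2: stream[11..12]='6' size=0x6=6, data at stream[14..20]='ounfoz' -> body[6..12], body so far='h0jasaounfoz'
Chunk 3: stream[22..23]='0' size=0 (terminator). Final body='h0jasaounfoz' (12 bytes)
Body byte 7 = 'u'

Answer: u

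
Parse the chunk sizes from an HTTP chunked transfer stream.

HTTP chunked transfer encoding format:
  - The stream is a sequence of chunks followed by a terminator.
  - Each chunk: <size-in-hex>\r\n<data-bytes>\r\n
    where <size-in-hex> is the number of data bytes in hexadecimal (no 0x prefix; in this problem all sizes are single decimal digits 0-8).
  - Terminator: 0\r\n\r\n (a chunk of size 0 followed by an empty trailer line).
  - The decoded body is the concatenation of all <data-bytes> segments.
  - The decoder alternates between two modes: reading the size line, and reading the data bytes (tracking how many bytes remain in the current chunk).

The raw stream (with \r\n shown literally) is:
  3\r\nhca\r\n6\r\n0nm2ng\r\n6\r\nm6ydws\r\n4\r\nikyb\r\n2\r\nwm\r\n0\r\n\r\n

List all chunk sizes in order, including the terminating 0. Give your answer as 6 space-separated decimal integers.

Answer: 3 6 6 4 2 0

Derivation:
Chunk 1: stream[0..1]='3' size=0x3=3, data at stream[3..6]='hca' -> body[0..3], body so far='hca'
Chunk 2: stream[8..9]='6' size=0x6=6, data at stream[11..17]='0nm2ng' -> body[3..9], body so far='hca0nm2ng'
Chunk 3: stream[19..20]='6' size=0x6=6, data at stream[22..28]='m6ydws' -> body[9..15], body so far='hca0nm2ngm6ydws'
Chunk 4: stream[30..31]='4' size=0x4=4, data at stream[33..37]='ikyb' -> body[15..19], body so far='hca0nm2ngm6ydwsikyb'
Chunk 5: stream[39..40]='2' size=0x2=2, data at stream[42..44]='wm' -> body[19..21], body so far='hca0nm2ngm6ydwsikybwm'
Chunk 6: stream[46..47]='0' size=0 (terminator). Final body='hca0nm2ngm6ydwsikybwm' (21 bytes)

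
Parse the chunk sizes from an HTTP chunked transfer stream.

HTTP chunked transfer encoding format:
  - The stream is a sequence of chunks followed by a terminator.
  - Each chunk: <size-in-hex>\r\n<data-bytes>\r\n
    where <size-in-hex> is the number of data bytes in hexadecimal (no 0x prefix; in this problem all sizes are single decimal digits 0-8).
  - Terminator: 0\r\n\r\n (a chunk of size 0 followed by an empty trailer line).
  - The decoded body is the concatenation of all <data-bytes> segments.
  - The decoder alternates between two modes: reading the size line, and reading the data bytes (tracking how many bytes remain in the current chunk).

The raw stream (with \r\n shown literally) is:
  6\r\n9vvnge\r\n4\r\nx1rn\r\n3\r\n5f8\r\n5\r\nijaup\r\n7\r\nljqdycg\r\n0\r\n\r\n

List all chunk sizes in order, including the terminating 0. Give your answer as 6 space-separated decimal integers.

Answer: 6 4 3 5 7 0

Derivation:
Chunk 1: stream[0..1]='6' size=0x6=6, data at stream[3..9]='9vvnge' -> body[0..6], body so far='9vvnge'
Chunk 2: stream[11..12]='4' size=0x4=4, data at stream[14..18]='x1rn' -> body[6..10], body so far='9vvngex1rn'
Chunk 3: stream[20..21]='3' size=0x3=3, data at stream[23..26]='5f8' -> body[10..13], body so far='9vvngex1rn5f8'
Chunk 4: stream[28..29]='5' size=0x5=5, data at stream[31..36]='ijaup' -> body[13..18], body so far='9vvngex1rn5f8ijaup'
Chunk 5: stream[38..39]='7' size=0x7=7, data at stream[41..48]='ljqdycg' -> body[18..25], body so far='9vvngex1rn5f8ijaupljqdycg'
Chunk 6: stream[50..51]='0' size=0 (terminator). Final body='9vvngex1rn5f8ijaupljqdycg' (25 bytes)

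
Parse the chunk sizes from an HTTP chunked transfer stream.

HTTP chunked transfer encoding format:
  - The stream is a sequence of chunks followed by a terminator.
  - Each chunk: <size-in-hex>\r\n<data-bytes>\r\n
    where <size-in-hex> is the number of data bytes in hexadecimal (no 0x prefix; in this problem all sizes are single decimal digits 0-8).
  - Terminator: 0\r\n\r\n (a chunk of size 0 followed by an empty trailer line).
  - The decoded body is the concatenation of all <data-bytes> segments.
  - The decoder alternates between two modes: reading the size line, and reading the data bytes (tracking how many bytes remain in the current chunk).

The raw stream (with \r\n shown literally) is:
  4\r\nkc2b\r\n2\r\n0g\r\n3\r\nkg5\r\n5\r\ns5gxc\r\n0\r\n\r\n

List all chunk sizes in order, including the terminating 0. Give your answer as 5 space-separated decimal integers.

Chunk 1: stream[0..1]='4' size=0x4=4, data at stream[3..7]='kc2b' -> body[0..4], body so far='kc2b'
Chunk 2: stream[9..10]='2' size=0x2=2, data at stream[12..14]='0g' -> body[4..6], body so far='kc2b0g'
Chunk 3: stream[16..17]='3' size=0x3=3, data at stream[19..22]='kg5' -> body[6..9], body so far='kc2b0gkg5'
Chunk 4: stream[24..25]='5' size=0x5=5, data at stream[27..32]='s5gxc' -> body[9..14], body so far='kc2b0gkg5s5gxc'
Chunk 5: stream[34..35]='0' size=0 (terminator). Final body='kc2b0gkg5s5gxc' (14 bytes)

Answer: 4 2 3 5 0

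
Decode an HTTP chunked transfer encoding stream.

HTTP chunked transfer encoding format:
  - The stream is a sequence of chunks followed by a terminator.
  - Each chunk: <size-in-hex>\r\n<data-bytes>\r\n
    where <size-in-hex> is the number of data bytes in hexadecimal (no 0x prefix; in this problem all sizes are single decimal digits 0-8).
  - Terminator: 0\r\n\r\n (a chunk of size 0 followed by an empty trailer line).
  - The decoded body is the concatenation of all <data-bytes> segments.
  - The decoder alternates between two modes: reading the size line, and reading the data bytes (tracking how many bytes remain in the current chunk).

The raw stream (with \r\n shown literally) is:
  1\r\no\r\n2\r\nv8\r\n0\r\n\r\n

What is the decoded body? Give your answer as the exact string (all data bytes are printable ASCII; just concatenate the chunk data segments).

Chunk 1: stream[0..1]='1' size=0x1=1, data at stream[3..4]='o' -> body[0..1], body so far='o'
Chunk 2: stream[6..7]='2' size=0x2=2, data at stream[9..11]='v8' -> body[1..3], body so far='ov8'
Chunk 3: stream[13..14]='0' size=0 (terminator). Final body='ov8' (3 bytes)

Answer: ov8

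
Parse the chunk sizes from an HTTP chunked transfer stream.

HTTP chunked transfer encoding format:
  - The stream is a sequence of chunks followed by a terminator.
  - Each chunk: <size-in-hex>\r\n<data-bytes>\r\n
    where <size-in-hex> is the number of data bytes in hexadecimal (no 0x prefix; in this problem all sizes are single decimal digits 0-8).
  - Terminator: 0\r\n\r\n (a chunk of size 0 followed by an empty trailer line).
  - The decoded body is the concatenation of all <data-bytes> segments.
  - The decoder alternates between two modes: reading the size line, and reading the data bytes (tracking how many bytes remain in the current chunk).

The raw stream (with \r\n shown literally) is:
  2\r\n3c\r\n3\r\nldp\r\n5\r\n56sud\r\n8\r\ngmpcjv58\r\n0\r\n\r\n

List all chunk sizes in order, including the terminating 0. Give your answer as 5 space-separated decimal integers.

Chunk 1: stream[0..1]='2' size=0x2=2, data at stream[3..5]='3c' -> body[0..2], body so far='3c'
Chunk 2: stream[7..8]='3' size=0x3=3, data at stream[10..13]='ldp' -> body[2..5], body so far='3cldp'
Chunk 3: stream[15..16]='5' size=0x5=5, data at stream[18..23]='56sud' -> body[5..10], body so far='3cldp56sud'
Chunk 4: stream[25..26]='8' size=0x8=8, data at stream[28..36]='gmpcjv58' -> body[10..18], body so far='3cldp56sudgmpcjv58'
Chunk 5: stream[38..39]='0' size=0 (terminator). Final body='3cldp56sudgmpcjv58' (18 bytes)

Answer: 2 3 5 8 0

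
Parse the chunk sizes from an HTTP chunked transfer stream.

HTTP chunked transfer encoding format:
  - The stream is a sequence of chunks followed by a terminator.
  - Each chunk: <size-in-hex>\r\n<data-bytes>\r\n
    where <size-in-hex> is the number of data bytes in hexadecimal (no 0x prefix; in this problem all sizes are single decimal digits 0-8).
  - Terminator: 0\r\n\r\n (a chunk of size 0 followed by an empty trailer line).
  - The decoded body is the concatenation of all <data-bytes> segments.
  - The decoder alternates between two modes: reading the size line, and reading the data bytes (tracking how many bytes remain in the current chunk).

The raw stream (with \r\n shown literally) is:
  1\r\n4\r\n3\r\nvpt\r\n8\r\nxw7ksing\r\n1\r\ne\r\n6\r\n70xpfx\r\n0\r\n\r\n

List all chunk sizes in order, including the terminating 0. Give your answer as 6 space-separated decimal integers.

Answer: 1 3 8 1 6 0

Derivation:
Chunk 1: stream[0..1]='1' size=0x1=1, data at stream[3..4]='4' -> body[0..1], body so far='4'
Chunk 2: stream[6..7]='3' size=0x3=3, data at stream[9..12]='vpt' -> body[1..4], body so far='4vpt'
Chunk 3: stream[14..15]='8' size=0x8=8, data at stream[17..25]='xw7ksing' -> body[4..12], body so far='4vptxw7ksing'
Chunk 4: stream[27..28]='1' size=0x1=1, data at stream[30..31]='e' -> body[12..13], body so far='4vptxw7ksinge'
Chunk 5: stream[33..34]='6' size=0x6=6, data at stream[36..42]='70xpfx' -> body[13..19], body so far='4vptxw7ksinge70xpfx'
Chunk 6: stream[44..45]='0' size=0 (terminator). Final body='4vptxw7ksinge70xpfx' (19 bytes)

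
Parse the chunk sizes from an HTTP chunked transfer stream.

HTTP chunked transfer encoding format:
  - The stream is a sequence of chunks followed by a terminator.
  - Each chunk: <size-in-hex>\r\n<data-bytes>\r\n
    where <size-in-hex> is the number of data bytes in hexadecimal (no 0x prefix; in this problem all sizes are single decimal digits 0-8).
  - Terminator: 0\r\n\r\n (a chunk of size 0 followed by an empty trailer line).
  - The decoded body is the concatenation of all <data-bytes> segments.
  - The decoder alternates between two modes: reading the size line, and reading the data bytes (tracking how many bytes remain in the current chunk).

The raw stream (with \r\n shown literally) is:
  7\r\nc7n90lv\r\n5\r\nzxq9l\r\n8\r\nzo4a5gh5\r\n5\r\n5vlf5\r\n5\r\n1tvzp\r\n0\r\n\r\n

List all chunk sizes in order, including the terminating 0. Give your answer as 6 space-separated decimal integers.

Chunk 1: stream[0..1]='7' size=0x7=7, data at stream[3..10]='c7n90lv' -> body[0..7], body so far='c7n90lv'
Chunk 2: stream[12..13]='5' size=0x5=5, data at stream[15..20]='zxq9l' -> body[7..12], body so far='c7n90lvzxq9l'
Chunk 3: stream[22..23]='8' size=0x8=8, data at stream[25..33]='zo4a5gh5' -> body[12..20], body so far='c7n90lvzxq9lzo4a5gh5'
Chunk 4: stream[35..36]='5' size=0x5=5, data at stream[38..43]='5vlf5' -> body[20..25], body so far='c7n90lvzxq9lzo4a5gh55vlf5'
Chunk 5: stream[45..46]='5' size=0x5=5, data at stream[48..53]='1tvzp' -> body[25..30], body so far='c7n90lvzxq9lzo4a5gh55vlf51tvzp'
Chunk 6: stream[55..56]='0' size=0 (terminator). Final body='c7n90lvzxq9lzo4a5gh55vlf51tvzp' (30 bytes)

Answer: 7 5 8 5 5 0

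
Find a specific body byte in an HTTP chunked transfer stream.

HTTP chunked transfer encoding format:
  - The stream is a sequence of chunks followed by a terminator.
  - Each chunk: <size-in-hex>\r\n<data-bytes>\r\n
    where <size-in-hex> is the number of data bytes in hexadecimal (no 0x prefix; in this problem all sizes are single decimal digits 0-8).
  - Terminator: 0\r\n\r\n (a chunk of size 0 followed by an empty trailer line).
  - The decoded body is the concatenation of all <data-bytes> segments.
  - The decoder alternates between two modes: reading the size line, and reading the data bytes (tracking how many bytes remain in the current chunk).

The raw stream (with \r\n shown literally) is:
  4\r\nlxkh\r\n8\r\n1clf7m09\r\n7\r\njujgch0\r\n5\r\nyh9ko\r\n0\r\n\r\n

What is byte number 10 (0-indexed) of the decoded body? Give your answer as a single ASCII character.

Chunk 1: stream[0..1]='4' size=0x4=4, data at stream[3..7]='lxkh' -> body[0..4], body so far='lxkh'
Chunk 2: stream[9..10]='8' size=0x8=8, data at stream[12..20]='1clf7m09' -> body[4..12], body so far='lxkh1clf7m09'
Chunk 3: stream[22..23]='7' size=0x7=7, data at stream[25..32]='jujgch0' -> body[12..19], body so far='lxkh1clf7m09jujgch0'
Chunk 4: stream[34..35]='5' size=0x5=5, data at stream[37..42]='yh9ko' -> body[19..24], body so far='lxkh1clf7m09jujgch0yh9ko'
Chunk 5: stream[44..45]='0' size=0 (terminator). Final body='lxkh1clf7m09jujgch0yh9ko' (24 bytes)
Body byte 10 = '0'

Answer: 0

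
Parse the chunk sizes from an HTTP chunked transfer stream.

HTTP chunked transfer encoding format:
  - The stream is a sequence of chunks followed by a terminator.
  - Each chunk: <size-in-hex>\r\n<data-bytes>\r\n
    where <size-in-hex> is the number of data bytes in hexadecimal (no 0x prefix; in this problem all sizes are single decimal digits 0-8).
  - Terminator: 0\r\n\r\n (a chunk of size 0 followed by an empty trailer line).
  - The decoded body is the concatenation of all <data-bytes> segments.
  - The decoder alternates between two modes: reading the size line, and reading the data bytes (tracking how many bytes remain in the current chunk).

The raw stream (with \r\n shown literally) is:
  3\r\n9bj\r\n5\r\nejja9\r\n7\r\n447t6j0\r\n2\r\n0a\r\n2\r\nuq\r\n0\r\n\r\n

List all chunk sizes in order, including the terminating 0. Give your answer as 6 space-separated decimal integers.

Answer: 3 5 7 2 2 0

Derivation:
Chunk 1: stream[0..1]='3' size=0x3=3, data at stream[3..6]='9bj' -> body[0..3], body so far='9bj'
Chunk 2: stream[8..9]='5' size=0x5=5, data at stream[11..16]='ejja9' -> body[3..8], body so far='9bjejja9'
Chunk 3: stream[18..19]='7' size=0x7=7, data at stream[21..28]='447t6j0' -> body[8..15], body so far='9bjejja9447t6j0'
Chunk 4: stream[30..31]='2' size=0x2=2, data at stream[33..35]='0a' -> body[15..17], body so far='9bjejja9447t6j00a'
Chunk 5: stream[37..38]='2' size=0x2=2, data at stream[40..42]='uq' -> body[17..19], body so far='9bjejja9447t6j00auq'
Chunk 6: stream[44..45]='0' size=0 (terminator). Final body='9bjejja9447t6j00auq' (19 bytes)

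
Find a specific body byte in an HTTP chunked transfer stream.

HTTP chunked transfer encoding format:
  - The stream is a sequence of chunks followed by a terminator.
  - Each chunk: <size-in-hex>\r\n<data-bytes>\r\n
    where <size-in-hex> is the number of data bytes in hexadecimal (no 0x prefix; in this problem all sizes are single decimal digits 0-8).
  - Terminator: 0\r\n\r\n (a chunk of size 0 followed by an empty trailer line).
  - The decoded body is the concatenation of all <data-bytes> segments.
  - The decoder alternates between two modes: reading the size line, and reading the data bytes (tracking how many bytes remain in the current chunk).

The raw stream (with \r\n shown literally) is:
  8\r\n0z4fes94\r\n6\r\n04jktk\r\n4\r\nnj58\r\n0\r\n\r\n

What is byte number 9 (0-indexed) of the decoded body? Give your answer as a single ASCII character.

Answer: 4

Derivation:
Chunk 1: stream[0..1]='8' size=0x8=8, data at stream[3..11]='0z4fes94' -> body[0..8], body so far='0z4fes94'
Chunk 2: stream[13..14]='6' size=0x6=6, data at stream[16..22]='04jktk' -> body[8..14], body so far='0z4fes9404jktk'
Chunk 3: stream[24..25]='4' size=0x4=4, data at stream[27..31]='nj58' -> body[14..18], body so far='0z4fes9404jktknj58'
Chunk 4: stream[33..34]='0' size=0 (terminator). Final body='0z4fes9404jktknj58' (18 bytes)
Body byte 9 = '4'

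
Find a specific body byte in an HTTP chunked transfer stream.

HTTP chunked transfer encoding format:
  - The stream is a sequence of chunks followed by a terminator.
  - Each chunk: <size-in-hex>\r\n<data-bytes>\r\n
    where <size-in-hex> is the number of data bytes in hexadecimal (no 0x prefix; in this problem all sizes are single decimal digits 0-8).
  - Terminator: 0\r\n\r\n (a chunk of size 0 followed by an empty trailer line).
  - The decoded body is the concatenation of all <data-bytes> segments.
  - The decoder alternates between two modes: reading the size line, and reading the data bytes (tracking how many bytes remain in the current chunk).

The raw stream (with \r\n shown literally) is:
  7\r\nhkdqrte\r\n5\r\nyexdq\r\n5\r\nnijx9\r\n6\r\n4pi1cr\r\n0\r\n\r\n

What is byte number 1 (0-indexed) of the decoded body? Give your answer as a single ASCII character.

Answer: k

Derivation:
Chunk 1: stream[0..1]='7' size=0x7=7, data at stream[3..10]='hkdqrte' -> body[0..7], body so far='hkdqrte'
Chunk 2: stream[12..13]='5' size=0x5=5, data at stream[15..20]='yexdq' -> body[7..12], body so far='hkdqrteyexdq'
Chunk 3: stream[22..23]='5' size=0x5=5, data at stream[25..30]='nijx9' -> body[12..17], body so far='hkdqrteyexdqnijx9'
Chunk 4: stream[32..33]='6' size=0x6=6, data at stream[35..41]='4pi1cr' -> body[17..23], body so far='hkdqrteyexdqnijx94pi1cr'
Chunk 5: stream[43..44]='0' size=0 (terminator). Final body='hkdqrteyexdqnijx94pi1cr' (23 bytes)
Body byte 1 = 'k'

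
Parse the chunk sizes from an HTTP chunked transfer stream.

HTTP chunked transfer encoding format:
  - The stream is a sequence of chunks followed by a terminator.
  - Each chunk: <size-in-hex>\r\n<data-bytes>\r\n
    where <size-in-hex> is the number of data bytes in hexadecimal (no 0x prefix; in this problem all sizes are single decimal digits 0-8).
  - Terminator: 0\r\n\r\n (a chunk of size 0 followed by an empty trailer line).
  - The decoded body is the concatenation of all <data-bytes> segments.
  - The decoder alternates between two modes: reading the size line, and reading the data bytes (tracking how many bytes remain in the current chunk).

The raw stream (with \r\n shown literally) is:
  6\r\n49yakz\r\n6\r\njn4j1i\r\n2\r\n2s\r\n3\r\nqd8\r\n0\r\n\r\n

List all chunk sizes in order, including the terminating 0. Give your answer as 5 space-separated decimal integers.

Answer: 6 6 2 3 0

Derivation:
Chunk 1: stream[0..1]='6' size=0x6=6, data at stream[3..9]='49yakz' -> body[0..6], body so far='49yakz'
Chunk 2: stream[11..12]='6' size=0x6=6, data at stream[14..20]='jn4j1i' -> body[6..12], body so far='49yakzjn4j1i'
Chunk 3: stream[22..23]='2' size=0x2=2, data at stream[25..27]='2s' -> body[12..14], body so far='49yakzjn4j1i2s'
Chunk 4: stream[29..30]='3' size=0x3=3, data at stream[32..35]='qd8' -> body[14..17], body so far='49yakzjn4j1i2sqd8'
Chunk 5: stream[37..38]='0' size=0 (terminator). Final body='49yakzjn4j1i2sqd8' (17 bytes)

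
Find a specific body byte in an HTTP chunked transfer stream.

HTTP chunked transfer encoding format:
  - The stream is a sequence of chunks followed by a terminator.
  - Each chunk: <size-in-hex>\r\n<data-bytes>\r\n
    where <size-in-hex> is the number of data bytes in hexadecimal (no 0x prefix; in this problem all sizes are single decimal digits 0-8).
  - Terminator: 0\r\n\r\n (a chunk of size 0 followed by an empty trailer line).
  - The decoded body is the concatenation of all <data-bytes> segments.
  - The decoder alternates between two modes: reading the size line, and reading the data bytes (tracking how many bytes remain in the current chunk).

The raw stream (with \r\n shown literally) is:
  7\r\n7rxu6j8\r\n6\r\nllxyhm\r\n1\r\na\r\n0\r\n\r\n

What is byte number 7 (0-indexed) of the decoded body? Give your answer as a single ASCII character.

Chunk 1: stream[0..1]='7' size=0x7=7, data at stream[3..10]='7rxu6j8' -> body[0..7], body so far='7rxu6j8'
Chunk 2: stream[12..13]='6' size=0x6=6, data at stream[15..21]='llxyhm' -> body[7..13], body so far='7rxu6j8llxyhm'
Chunk 3: stream[23..24]='1' size=0x1=1, data at stream[26..27]='a' -> body[13..14], body so far='7rxu6j8llxyhma'
Chunk 4: stream[29..30]='0' size=0 (terminator). Final body='7rxu6j8llxyhma' (14 bytes)
Body byte 7 = 'l'

Answer: l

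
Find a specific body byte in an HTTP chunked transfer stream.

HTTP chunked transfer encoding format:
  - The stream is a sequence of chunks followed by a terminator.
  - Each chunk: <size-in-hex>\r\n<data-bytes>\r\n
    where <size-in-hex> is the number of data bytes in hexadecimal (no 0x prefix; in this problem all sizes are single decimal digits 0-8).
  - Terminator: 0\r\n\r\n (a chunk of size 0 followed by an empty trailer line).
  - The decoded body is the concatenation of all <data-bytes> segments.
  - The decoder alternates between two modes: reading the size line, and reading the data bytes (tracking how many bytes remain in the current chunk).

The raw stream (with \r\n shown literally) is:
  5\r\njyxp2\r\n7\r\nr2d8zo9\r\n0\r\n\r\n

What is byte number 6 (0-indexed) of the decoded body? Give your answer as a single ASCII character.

Answer: 2

Derivation:
Chunk 1: stream[0..1]='5' size=0x5=5, data at stream[3..8]='jyxp2' -> body[0..5], body so far='jyxp2'
Chunk 2: stream[10..11]='7' size=0x7=7, data at stream[13..20]='r2d8zo9' -> body[5..12], body so far='jyxp2r2d8zo9'
Chunk 3: stream[22..23]='0' size=0 (terminator). Final body='jyxp2r2d8zo9' (12 bytes)
Body byte 6 = '2'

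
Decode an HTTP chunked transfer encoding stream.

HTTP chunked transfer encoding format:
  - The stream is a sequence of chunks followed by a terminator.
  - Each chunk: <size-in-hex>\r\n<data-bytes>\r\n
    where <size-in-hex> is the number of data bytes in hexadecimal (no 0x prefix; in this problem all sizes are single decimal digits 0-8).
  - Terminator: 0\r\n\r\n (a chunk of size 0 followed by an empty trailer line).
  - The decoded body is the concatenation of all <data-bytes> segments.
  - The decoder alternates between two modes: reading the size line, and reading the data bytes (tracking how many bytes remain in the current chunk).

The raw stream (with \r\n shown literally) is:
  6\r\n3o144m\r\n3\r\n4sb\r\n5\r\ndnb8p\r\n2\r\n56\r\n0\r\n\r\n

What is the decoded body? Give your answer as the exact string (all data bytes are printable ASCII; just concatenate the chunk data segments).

Answer: 3o144m4sbdnb8p56

Derivation:
Chunk 1: stream[0..1]='6' size=0x6=6, data at stream[3..9]='3o144m' -> body[0..6], body so far='3o144m'
Chunk 2: stream[11..12]='3' size=0x3=3, data at stream[14..17]='4sb' -> body[6..9], body so far='3o144m4sb'
Chunk 3: stream[19..20]='5' size=0x5=5, data at stream[22..27]='dnb8p' -> body[9..14], body so far='3o144m4sbdnb8p'
Chunk 4: stream[29..30]='2' size=0x2=2, data at stream[32..34]='56' -> body[14..16], body so far='3o144m4sbdnb8p56'
Chunk 5: stream[36..37]='0' size=0 (terminator). Final body='3o144m4sbdnb8p56' (16 bytes)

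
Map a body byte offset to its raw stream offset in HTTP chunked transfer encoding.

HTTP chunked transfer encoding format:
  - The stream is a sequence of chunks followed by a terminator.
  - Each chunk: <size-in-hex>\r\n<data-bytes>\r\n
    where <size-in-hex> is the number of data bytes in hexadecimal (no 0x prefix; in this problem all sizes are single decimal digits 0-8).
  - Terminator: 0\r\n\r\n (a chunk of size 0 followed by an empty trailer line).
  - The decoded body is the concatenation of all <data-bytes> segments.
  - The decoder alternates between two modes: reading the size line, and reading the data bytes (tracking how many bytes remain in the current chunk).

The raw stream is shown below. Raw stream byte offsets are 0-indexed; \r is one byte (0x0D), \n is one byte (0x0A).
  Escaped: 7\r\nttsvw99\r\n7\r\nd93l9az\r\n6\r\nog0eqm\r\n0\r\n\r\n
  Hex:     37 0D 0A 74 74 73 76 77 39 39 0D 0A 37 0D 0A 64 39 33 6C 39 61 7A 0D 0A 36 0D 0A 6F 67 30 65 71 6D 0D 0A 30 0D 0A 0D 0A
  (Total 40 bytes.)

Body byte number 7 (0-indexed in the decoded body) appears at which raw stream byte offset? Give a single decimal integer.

Answer: 15

Derivation:
Chunk 1: stream[0..1]='7' size=0x7=7, data at stream[3..10]='ttsvw99' -> body[0..7], body so far='ttsvw99'
Chunk 2: stream[12..13]='7' size=0x7=7, data at stream[15..22]='d93l9az' -> body[7..14], body so far='ttsvw99d93l9az'
Chunk 3: stream[24..25]='6' size=0x6=6, data at stream[27..33]='og0eqm' -> body[14..20], body so far='ttsvw99d93l9azog0eqm'
Chunk 4: stream[35..36]='0' size=0 (terminator). Final body='ttsvw99d93l9azog0eqm' (20 bytes)
Body byte 7 at stream offset 15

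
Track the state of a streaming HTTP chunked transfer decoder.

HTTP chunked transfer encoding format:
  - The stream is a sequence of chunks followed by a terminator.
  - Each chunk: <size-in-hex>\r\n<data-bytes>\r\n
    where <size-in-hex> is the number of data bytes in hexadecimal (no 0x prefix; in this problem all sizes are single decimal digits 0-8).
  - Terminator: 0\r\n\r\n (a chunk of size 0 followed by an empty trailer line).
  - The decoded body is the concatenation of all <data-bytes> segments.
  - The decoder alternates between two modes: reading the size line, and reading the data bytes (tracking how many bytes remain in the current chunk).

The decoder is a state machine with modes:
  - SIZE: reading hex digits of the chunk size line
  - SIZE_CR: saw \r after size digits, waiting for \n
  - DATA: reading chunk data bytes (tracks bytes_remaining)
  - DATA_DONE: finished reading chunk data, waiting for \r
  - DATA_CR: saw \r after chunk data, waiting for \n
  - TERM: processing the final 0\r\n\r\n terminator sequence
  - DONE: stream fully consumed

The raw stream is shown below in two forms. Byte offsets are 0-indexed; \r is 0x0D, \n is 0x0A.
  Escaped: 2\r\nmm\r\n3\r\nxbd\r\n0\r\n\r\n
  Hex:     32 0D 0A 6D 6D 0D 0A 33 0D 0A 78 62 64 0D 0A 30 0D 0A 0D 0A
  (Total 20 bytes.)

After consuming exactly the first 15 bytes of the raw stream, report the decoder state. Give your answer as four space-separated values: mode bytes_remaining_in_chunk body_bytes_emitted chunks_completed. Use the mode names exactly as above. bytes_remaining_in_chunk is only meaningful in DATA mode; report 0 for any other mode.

Byte 0 = '2': mode=SIZE remaining=0 emitted=0 chunks_done=0
Byte 1 = 0x0D: mode=SIZE_CR remaining=0 emitted=0 chunks_done=0
Byte 2 = 0x0A: mode=DATA remaining=2 emitted=0 chunks_done=0
Byte 3 = 'm': mode=DATA remaining=1 emitted=1 chunks_done=0
Byte 4 = 'm': mode=DATA_DONE remaining=0 emitted=2 chunks_done=0
Byte 5 = 0x0D: mode=DATA_CR remaining=0 emitted=2 chunks_done=0
Byte 6 = 0x0A: mode=SIZE remaining=0 emitted=2 chunks_done=1
Byte 7 = '3': mode=SIZE remaining=0 emitted=2 chunks_done=1
Byte 8 = 0x0D: mode=SIZE_CR remaining=0 emitted=2 chunks_done=1
Byte 9 = 0x0A: mode=DATA remaining=3 emitted=2 chunks_done=1
Byte 10 = 'x': mode=DATA remaining=2 emitted=3 chunks_done=1
Byte 11 = 'b': mode=DATA remaining=1 emitted=4 chunks_done=1
Byte 12 = 'd': mode=DATA_DONE remaining=0 emitted=5 chunks_done=1
Byte 13 = 0x0D: mode=DATA_CR remaining=0 emitted=5 chunks_done=1
Byte 14 = 0x0A: mode=SIZE remaining=0 emitted=5 chunks_done=2

Answer: SIZE 0 5 2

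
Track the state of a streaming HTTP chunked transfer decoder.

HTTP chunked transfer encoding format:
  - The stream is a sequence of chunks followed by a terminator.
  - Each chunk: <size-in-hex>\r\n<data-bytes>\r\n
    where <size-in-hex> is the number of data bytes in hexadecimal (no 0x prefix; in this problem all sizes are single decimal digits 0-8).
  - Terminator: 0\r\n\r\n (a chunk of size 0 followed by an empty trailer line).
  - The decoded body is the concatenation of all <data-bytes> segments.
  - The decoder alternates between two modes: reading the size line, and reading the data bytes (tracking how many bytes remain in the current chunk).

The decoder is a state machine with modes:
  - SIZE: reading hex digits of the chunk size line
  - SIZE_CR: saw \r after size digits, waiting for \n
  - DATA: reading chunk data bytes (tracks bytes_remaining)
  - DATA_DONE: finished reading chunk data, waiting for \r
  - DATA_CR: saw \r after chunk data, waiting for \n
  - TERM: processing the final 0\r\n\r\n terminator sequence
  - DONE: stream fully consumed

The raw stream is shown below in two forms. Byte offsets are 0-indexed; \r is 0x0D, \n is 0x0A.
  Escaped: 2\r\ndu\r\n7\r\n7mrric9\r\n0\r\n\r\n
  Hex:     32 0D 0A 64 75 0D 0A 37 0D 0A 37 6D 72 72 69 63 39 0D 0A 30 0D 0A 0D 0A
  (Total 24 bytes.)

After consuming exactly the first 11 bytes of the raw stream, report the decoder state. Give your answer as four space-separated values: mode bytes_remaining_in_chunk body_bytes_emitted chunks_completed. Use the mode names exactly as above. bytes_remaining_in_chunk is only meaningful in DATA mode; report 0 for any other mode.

Byte 0 = '2': mode=SIZE remaining=0 emitted=0 chunks_done=0
Byte 1 = 0x0D: mode=SIZE_CR remaining=0 emitted=0 chunks_done=0
Byte 2 = 0x0A: mode=DATA remaining=2 emitted=0 chunks_done=0
Byte 3 = 'd': mode=DATA remaining=1 emitted=1 chunks_done=0
Byte 4 = 'u': mode=DATA_DONE remaining=0 emitted=2 chunks_done=0
Byte 5 = 0x0D: mode=DATA_CR remaining=0 emitted=2 chunks_done=0
Byte 6 = 0x0A: mode=SIZE remaining=0 emitted=2 chunks_done=1
Byte 7 = '7': mode=SIZE remaining=0 emitted=2 chunks_done=1
Byte 8 = 0x0D: mode=SIZE_CR remaining=0 emitted=2 chunks_done=1
Byte 9 = 0x0A: mode=DATA remaining=7 emitted=2 chunks_done=1
Byte 10 = '7': mode=DATA remaining=6 emitted=3 chunks_done=1

Answer: DATA 6 3 1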